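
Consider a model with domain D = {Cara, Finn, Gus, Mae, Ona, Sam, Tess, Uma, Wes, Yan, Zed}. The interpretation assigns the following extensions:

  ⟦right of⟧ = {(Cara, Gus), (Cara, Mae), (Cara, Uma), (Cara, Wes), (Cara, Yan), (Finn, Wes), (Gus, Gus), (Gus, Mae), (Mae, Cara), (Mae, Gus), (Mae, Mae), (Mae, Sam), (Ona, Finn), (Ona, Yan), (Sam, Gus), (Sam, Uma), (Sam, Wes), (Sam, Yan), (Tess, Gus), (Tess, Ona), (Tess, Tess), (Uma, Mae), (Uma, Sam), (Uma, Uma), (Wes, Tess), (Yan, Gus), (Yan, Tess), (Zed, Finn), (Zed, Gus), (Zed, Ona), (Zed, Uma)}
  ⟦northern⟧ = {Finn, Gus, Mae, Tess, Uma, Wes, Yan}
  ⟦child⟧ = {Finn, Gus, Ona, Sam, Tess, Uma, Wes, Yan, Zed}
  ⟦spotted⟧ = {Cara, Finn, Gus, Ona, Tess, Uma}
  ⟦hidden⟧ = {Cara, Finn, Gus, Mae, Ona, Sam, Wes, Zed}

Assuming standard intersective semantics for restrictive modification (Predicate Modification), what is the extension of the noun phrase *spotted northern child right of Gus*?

{Gus, Tess}

⟦right of Gus⟧ = {x : ⟨x, Gus⟩ ∈ ⟦right of⟧} = {Cara, Gus, Mae, Sam, Tess, Yan, Zed}
⟦child⟧ = {Finn, Gus, Ona, Sam, Tess, Uma, Wes, Yan, Zed}
… ∩ ⟦right of Gus⟧ = {Finn, Gus, Ona, Sam, Tess, Uma, Wes, Yan, Zed} ∩ {Cara, Gus, Mae, Sam, Tess, Yan, Zed} = {Gus, Sam, Tess, Yan, Zed}
… ∩ ⟦spotted⟧ = {Gus, Sam, Tess, Yan, Zed} ∩ {Cara, Finn, Gus, Ona, Tess, Uma} = {Gus, Tess}
… ∩ ⟦northern⟧ = {Gus, Tess} ∩ {Finn, Gus, Mae, Tess, Uma, Wes, Yan} = {Gus, Tess}
So ⟦spotted northern child right of Gus⟧ = {Gus, Tess}.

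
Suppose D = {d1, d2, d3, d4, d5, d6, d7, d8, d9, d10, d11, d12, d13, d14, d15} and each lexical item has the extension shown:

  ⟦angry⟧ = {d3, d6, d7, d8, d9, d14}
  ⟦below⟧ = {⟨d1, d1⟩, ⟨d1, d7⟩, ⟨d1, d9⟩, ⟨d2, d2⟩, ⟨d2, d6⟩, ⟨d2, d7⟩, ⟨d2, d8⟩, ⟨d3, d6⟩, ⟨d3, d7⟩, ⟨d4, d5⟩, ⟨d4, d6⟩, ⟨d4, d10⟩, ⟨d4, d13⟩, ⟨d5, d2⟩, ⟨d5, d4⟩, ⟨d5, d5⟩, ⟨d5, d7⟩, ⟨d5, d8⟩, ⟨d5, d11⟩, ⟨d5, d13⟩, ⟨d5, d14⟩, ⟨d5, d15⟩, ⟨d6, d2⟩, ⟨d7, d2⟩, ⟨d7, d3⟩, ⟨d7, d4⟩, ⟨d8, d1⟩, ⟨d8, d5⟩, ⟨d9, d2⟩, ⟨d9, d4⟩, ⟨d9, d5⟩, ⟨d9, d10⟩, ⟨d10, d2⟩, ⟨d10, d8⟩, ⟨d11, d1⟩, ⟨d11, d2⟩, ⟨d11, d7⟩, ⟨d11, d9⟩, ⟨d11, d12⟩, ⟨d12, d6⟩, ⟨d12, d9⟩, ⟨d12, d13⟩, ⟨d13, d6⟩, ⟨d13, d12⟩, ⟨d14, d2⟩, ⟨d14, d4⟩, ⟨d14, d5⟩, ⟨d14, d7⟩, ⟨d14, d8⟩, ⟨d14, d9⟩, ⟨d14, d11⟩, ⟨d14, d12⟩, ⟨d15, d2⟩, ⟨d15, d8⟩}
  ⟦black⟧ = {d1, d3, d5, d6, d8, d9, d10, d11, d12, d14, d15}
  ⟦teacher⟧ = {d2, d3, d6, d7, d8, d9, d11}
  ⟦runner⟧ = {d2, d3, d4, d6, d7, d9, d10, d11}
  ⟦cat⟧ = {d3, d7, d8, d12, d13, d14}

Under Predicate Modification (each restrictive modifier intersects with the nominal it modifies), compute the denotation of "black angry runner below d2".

{d6, d9}

⟦below d2⟧ = {x : ⟨x, d2⟩ ∈ ⟦below⟧} = {d2, d5, d6, d7, d9, d10, d11, d14, d15}
⟦runner⟧ = {d2, d3, d4, d6, d7, d9, d10, d11}
… ∩ ⟦below d2⟧ = {d2, d3, d4, d6, d7, d9, d10, d11} ∩ {d2, d5, d6, d7, d9, d10, d11, d14, d15} = {d2, d6, d7, d9, d10, d11}
… ∩ ⟦black⟧ = {d2, d6, d7, d9, d10, d11} ∩ {d1, d3, d5, d6, d8, d9, d10, d11, d12, d14, d15} = {d6, d9, d10, d11}
… ∩ ⟦angry⟧ = {d6, d9, d10, d11} ∩ {d3, d6, d7, d8, d9, d14} = {d6, d9}
So ⟦black angry runner below d2⟧ = {d6, d9}.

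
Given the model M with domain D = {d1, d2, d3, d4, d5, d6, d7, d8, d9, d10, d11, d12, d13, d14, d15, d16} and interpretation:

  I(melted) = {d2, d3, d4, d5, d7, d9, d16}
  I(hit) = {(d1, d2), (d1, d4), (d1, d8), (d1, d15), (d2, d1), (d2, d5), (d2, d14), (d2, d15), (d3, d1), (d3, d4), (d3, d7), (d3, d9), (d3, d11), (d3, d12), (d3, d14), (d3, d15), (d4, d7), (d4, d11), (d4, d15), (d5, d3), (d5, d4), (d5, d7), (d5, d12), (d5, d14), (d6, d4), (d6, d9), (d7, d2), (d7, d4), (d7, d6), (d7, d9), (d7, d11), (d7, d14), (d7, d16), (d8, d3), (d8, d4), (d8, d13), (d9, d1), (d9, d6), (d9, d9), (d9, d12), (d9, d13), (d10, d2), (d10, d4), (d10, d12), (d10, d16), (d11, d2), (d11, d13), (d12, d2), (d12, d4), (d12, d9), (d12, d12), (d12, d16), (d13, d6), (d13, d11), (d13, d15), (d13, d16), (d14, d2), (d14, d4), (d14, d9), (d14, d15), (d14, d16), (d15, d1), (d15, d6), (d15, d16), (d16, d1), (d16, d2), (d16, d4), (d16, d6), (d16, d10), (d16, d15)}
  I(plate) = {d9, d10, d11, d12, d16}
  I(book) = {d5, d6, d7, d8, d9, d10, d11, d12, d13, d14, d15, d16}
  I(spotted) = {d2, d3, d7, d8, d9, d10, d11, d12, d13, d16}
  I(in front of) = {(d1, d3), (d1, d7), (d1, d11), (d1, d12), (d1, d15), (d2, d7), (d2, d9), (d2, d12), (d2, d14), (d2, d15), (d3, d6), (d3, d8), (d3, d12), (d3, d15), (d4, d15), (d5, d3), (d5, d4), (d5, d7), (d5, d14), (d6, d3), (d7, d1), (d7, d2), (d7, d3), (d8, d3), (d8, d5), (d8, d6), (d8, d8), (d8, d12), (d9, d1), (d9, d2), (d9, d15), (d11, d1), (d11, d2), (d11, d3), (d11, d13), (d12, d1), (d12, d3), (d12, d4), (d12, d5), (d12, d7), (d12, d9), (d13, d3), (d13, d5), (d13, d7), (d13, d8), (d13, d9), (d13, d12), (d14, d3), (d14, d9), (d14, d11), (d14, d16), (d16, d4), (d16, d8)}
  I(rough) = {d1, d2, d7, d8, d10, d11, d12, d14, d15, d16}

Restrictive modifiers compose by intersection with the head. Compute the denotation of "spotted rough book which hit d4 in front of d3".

{d7, d8, d12}

⟦which hit d4⟧ = {x : ⟨x, d4⟩ ∈ ⟦hit⟧} = {d1, d3, d5, d6, d7, d8, d10, d12, d14, d16}
⟦in front of d3⟧ = {x : ⟨x, d3⟩ ∈ ⟦in front of⟧} = {d1, d5, d6, d7, d8, d11, d12, d13, d14}
⟦book⟧ = {d5, d6, d7, d8, d9, d10, d11, d12, d13, d14, d15, d16}
… ∩ ⟦which hit d4⟧ = {d5, d6, d7, d8, d9, d10, d11, d12, d13, d14, d15, d16} ∩ {d1, d3, d5, d6, d7, d8, d10, d12, d14, d16} = {d5, d6, d7, d8, d10, d12, d14, d16}
… ∩ ⟦in front of d3⟧ = {d5, d6, d7, d8, d10, d12, d14, d16} ∩ {d1, d5, d6, d7, d8, d11, d12, d13, d14} = {d5, d6, d7, d8, d12, d14}
… ∩ ⟦spotted⟧ = {d5, d6, d7, d8, d12, d14} ∩ {d2, d3, d7, d8, d9, d10, d11, d12, d13, d16} = {d7, d8, d12}
… ∩ ⟦rough⟧ = {d7, d8, d12} ∩ {d1, d2, d7, d8, d10, d11, d12, d14, d15, d16} = {d7, d8, d12}
So ⟦spotted rough book which hit d4 in front of d3⟧ = {d7, d8, d12}.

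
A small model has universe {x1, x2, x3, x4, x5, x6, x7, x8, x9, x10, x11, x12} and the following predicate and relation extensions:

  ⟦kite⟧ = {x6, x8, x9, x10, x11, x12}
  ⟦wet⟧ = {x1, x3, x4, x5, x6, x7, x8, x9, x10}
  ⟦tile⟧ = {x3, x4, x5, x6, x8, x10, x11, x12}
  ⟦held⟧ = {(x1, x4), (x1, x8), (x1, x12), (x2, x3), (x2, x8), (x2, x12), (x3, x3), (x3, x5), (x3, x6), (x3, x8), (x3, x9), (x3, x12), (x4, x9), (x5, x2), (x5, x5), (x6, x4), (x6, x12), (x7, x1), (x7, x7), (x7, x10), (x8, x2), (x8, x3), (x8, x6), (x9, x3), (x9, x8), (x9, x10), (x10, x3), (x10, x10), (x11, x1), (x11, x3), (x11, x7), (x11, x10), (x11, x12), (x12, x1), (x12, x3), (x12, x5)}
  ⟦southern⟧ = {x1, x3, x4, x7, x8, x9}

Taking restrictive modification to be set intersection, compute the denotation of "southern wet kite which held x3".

{x8, x9}

⟦which held x3⟧ = {x : ⟨x, x3⟩ ∈ ⟦held⟧} = {x2, x3, x8, x9, x10, x11, x12}
⟦kite⟧ = {x6, x8, x9, x10, x11, x12}
… ∩ ⟦which held x3⟧ = {x6, x8, x9, x10, x11, x12} ∩ {x2, x3, x8, x9, x10, x11, x12} = {x8, x9, x10, x11, x12}
… ∩ ⟦southern⟧ = {x8, x9, x10, x11, x12} ∩ {x1, x3, x4, x7, x8, x9} = {x8, x9}
… ∩ ⟦wet⟧ = {x8, x9} ∩ {x1, x3, x4, x5, x6, x7, x8, x9, x10} = {x8, x9}
So ⟦southern wet kite which held x3⟧ = {x8, x9}.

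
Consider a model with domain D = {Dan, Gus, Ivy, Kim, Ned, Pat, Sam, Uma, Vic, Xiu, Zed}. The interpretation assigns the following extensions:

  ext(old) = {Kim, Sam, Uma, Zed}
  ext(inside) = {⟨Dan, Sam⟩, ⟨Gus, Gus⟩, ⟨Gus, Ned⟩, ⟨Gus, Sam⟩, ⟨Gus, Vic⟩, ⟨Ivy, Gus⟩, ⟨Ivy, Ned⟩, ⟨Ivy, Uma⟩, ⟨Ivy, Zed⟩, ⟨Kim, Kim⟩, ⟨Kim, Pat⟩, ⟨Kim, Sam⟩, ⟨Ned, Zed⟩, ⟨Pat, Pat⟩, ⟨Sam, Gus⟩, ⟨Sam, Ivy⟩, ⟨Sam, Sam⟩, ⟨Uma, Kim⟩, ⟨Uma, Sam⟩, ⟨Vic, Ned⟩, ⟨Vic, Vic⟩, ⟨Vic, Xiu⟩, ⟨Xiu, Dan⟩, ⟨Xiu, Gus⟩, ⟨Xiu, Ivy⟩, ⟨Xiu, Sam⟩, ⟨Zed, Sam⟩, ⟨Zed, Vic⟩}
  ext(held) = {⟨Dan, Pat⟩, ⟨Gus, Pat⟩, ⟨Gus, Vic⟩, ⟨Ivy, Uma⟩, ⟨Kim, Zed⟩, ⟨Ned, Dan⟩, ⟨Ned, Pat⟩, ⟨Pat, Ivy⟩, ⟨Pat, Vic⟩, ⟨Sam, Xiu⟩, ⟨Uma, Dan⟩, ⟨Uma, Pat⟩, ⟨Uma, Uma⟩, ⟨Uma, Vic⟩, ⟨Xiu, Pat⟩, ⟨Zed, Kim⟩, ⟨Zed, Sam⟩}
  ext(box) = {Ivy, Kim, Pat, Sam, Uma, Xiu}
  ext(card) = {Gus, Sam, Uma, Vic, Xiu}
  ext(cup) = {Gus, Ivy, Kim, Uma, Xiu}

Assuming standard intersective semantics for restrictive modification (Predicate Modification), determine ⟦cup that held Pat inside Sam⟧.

⟦that held Pat⟧ = {x : ⟨x, Pat⟩ ∈ ⟦held⟧} = {Dan, Gus, Ned, Uma, Xiu}
⟦inside Sam⟧ = {x : ⟨x, Sam⟩ ∈ ⟦inside⟧} = {Dan, Gus, Kim, Sam, Uma, Xiu, Zed}
⟦cup⟧ = {Gus, Ivy, Kim, Uma, Xiu}
… ∩ ⟦that held Pat⟧ = {Gus, Ivy, Kim, Uma, Xiu} ∩ {Dan, Gus, Ned, Uma, Xiu} = {Gus, Uma, Xiu}
… ∩ ⟦inside Sam⟧ = {Gus, Uma, Xiu} ∩ {Dan, Gus, Kim, Sam, Uma, Xiu, Zed} = {Gus, Uma, Xiu}
So ⟦cup that held Pat inside Sam⟧ = {Gus, Uma, Xiu}.

{Gus, Uma, Xiu}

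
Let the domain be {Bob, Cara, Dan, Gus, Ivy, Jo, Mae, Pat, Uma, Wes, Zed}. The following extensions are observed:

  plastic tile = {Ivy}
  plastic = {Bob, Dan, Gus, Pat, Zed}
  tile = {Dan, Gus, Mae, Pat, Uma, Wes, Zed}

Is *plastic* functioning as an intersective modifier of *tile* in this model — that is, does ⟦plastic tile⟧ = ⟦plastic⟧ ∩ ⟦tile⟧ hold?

⟦plastic⟧ ∩ ⟦tile⟧ = {Bob, Dan, Gus, Pat, Zed} ∩ {Dan, Gus, Mae, Pat, Uma, Wes, Zed} = {Dan, Gus, Pat, Zed}
Observed ⟦plastic tile⟧ = {Ivy}.
These differ, so the modifier is not intersective in this model.

no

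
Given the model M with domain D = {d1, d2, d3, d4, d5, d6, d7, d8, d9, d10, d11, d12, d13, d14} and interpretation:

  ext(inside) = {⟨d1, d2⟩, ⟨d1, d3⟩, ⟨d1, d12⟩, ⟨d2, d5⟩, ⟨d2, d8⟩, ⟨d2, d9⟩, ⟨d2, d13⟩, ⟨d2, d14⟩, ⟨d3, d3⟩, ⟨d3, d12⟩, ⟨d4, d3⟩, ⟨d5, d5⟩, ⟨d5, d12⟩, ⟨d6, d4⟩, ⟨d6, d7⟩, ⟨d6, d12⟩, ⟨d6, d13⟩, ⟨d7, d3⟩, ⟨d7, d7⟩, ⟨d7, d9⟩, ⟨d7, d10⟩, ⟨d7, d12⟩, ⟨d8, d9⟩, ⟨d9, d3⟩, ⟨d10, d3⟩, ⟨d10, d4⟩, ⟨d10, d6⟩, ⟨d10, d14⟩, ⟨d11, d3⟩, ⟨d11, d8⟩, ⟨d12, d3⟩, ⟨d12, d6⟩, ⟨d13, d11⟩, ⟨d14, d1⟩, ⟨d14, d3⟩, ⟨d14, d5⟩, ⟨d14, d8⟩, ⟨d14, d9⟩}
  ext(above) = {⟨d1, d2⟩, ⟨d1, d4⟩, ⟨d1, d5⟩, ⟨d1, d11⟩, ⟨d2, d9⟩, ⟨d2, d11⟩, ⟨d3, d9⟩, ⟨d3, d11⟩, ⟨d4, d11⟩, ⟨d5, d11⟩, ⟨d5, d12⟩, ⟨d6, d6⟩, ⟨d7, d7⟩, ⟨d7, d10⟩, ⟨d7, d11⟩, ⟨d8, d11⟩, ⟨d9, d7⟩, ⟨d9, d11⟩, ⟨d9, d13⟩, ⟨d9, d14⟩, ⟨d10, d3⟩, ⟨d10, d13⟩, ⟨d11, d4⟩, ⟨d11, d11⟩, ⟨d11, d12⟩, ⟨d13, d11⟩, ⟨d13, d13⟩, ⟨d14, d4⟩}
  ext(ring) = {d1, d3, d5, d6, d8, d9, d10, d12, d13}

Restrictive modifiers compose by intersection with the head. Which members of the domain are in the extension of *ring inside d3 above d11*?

{d1, d3, d9}

⟦inside d3⟧ = {x : ⟨x, d3⟩ ∈ ⟦inside⟧} = {d1, d3, d4, d7, d9, d10, d11, d12, d14}
⟦above d11⟧ = {x : ⟨x, d11⟩ ∈ ⟦above⟧} = {d1, d2, d3, d4, d5, d7, d8, d9, d11, d13}
⟦ring⟧ = {d1, d3, d5, d6, d8, d9, d10, d12, d13}
… ∩ ⟦inside d3⟧ = {d1, d3, d5, d6, d8, d9, d10, d12, d13} ∩ {d1, d3, d4, d7, d9, d10, d11, d12, d14} = {d1, d3, d9, d10, d12}
… ∩ ⟦above d11⟧ = {d1, d3, d9, d10, d12} ∩ {d1, d2, d3, d4, d5, d7, d8, d9, d11, d13} = {d1, d3, d9}
So ⟦ring inside d3 above d11⟧ = {d1, d3, d9}.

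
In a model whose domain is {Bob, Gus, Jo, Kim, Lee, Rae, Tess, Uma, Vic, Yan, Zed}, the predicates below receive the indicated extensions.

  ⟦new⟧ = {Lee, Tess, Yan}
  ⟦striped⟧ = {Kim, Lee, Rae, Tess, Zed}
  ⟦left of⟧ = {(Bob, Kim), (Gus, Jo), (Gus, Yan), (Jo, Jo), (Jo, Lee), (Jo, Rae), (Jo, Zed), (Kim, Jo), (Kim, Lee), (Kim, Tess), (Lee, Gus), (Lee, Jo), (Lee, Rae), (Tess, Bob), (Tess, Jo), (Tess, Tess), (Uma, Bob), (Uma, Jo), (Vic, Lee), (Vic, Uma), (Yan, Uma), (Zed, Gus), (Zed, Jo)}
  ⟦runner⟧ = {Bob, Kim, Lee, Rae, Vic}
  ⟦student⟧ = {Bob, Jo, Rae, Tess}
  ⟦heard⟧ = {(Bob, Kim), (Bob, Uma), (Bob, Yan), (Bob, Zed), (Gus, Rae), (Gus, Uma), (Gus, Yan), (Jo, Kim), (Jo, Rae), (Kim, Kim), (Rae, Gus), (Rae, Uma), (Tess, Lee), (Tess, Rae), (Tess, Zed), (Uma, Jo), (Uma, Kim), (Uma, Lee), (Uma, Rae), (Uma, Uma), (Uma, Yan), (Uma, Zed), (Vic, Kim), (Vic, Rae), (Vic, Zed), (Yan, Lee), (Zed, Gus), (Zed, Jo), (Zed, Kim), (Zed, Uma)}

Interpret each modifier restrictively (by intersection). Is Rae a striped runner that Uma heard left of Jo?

no

⟦that Uma heard⟧ = {x : ⟨Uma, x⟩ ∈ ⟦heard⟧} = {Jo, Kim, Lee, Rae, Uma, Yan, Zed}
⟦left of Jo⟧ = {x : ⟨x, Jo⟩ ∈ ⟦left of⟧} = {Gus, Jo, Kim, Lee, Tess, Uma, Zed}
⟦runner⟧ = {Bob, Kim, Lee, Rae, Vic}
… ∩ ⟦that Uma heard⟧ = {Bob, Kim, Lee, Rae, Vic} ∩ {Jo, Kim, Lee, Rae, Uma, Yan, Zed} = {Kim, Lee, Rae}
… ∩ ⟦left of Jo⟧ = {Kim, Lee, Rae} ∩ {Gus, Jo, Kim, Lee, Tess, Uma, Zed} = {Kim, Lee}
… ∩ ⟦striped⟧ = {Kim, Lee} ∩ {Kim, Lee, Rae, Tess, Zed} = {Kim, Lee}
⟦striped runner that Uma heard left of Jo⟧ = {Kim, Lee}; Rae ∉ this set.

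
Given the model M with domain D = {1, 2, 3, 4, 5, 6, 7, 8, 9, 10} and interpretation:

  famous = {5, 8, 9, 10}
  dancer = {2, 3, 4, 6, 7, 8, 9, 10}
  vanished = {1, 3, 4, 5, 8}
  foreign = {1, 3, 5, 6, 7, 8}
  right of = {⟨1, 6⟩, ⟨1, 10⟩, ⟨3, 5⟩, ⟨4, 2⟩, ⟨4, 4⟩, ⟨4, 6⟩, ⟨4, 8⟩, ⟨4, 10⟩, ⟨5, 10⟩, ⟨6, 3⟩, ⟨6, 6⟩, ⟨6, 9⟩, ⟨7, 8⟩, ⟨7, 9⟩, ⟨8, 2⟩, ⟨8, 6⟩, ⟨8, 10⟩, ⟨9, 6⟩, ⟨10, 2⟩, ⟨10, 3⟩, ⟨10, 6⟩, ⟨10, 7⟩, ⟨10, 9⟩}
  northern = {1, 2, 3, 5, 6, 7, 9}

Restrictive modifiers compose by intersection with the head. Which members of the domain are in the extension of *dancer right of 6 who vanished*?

⟦right of 6⟧ = {x : ⟨x, 6⟩ ∈ ⟦right of⟧} = {1, 4, 6, 8, 9, 10}
⟦who vanished⟧ = ⟦vanished⟧ = {1, 3, 4, 5, 8}
⟦dancer⟧ = {2, 3, 4, 6, 7, 8, 9, 10}
… ∩ ⟦right of 6⟧ = {2, 3, 4, 6, 7, 8, 9, 10} ∩ {1, 4, 6, 8, 9, 10} = {4, 6, 8, 9, 10}
… ∩ ⟦who vanished⟧ = {4, 6, 8, 9, 10} ∩ {1, 3, 4, 5, 8} = {4, 8}
So ⟦dancer right of 6 who vanished⟧ = {4, 8}.

{4, 8}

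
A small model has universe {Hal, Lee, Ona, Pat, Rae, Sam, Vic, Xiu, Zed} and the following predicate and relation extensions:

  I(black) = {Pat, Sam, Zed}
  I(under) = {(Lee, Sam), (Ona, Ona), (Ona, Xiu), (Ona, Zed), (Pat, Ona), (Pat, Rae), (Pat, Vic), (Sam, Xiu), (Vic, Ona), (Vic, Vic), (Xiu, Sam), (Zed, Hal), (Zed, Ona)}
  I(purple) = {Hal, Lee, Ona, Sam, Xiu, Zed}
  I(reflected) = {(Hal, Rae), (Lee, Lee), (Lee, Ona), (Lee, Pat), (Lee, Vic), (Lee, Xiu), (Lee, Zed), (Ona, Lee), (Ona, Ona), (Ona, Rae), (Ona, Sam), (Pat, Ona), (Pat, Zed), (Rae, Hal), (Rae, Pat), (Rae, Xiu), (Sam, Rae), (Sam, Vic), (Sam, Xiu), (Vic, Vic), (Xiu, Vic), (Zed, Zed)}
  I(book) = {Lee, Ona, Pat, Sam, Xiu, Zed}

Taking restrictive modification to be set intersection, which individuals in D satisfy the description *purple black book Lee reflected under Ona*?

⟦Lee reflected⟧ = {x : ⟨Lee, x⟩ ∈ ⟦reflected⟧} = {Lee, Ona, Pat, Vic, Xiu, Zed}
⟦under Ona⟧ = {x : ⟨x, Ona⟩ ∈ ⟦under⟧} = {Ona, Pat, Vic, Zed}
⟦book⟧ = {Lee, Ona, Pat, Sam, Xiu, Zed}
… ∩ ⟦Lee reflected⟧ = {Lee, Ona, Pat, Sam, Xiu, Zed} ∩ {Lee, Ona, Pat, Vic, Xiu, Zed} = {Lee, Ona, Pat, Xiu, Zed}
… ∩ ⟦under Ona⟧ = {Lee, Ona, Pat, Xiu, Zed} ∩ {Ona, Pat, Vic, Zed} = {Ona, Pat, Zed}
… ∩ ⟦purple⟧ = {Ona, Pat, Zed} ∩ {Hal, Lee, Ona, Sam, Xiu, Zed} = {Ona, Zed}
… ∩ ⟦black⟧ = {Ona, Zed} ∩ {Pat, Sam, Zed} = {Zed}
So ⟦purple black book Lee reflected under Ona⟧ = {Zed}.

{Zed}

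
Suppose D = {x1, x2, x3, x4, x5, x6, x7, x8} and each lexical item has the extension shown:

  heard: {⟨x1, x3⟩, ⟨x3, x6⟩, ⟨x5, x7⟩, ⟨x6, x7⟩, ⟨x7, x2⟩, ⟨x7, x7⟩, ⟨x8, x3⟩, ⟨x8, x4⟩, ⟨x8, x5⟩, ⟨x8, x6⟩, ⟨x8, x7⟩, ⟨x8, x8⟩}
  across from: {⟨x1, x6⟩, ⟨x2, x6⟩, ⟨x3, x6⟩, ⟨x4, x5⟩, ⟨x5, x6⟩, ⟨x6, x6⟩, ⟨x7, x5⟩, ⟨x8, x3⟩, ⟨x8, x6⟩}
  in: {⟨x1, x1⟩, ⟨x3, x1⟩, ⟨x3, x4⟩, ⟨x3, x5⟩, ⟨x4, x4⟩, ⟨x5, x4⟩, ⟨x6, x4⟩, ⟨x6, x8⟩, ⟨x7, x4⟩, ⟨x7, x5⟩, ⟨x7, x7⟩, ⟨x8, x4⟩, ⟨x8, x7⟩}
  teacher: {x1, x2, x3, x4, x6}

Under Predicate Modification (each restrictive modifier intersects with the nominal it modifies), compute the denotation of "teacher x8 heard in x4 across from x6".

⟦x8 heard⟧ = {x : ⟨x8, x⟩ ∈ ⟦heard⟧} = {x3, x4, x5, x6, x7, x8}
⟦in x4⟧ = {x : ⟨x, x4⟩ ∈ ⟦in⟧} = {x3, x4, x5, x6, x7, x8}
⟦across from x6⟧ = {x : ⟨x, x6⟩ ∈ ⟦across from⟧} = {x1, x2, x3, x5, x6, x8}
⟦teacher⟧ = {x1, x2, x3, x4, x6}
… ∩ ⟦x8 heard⟧ = {x1, x2, x3, x4, x6} ∩ {x3, x4, x5, x6, x7, x8} = {x3, x4, x6}
… ∩ ⟦in x4⟧ = {x3, x4, x6} ∩ {x3, x4, x5, x6, x7, x8} = {x3, x4, x6}
… ∩ ⟦across from x6⟧ = {x3, x4, x6} ∩ {x1, x2, x3, x5, x6, x8} = {x3, x6}
So ⟦teacher x8 heard in x4 across from x6⟧ = {x3, x6}.

{x3, x6}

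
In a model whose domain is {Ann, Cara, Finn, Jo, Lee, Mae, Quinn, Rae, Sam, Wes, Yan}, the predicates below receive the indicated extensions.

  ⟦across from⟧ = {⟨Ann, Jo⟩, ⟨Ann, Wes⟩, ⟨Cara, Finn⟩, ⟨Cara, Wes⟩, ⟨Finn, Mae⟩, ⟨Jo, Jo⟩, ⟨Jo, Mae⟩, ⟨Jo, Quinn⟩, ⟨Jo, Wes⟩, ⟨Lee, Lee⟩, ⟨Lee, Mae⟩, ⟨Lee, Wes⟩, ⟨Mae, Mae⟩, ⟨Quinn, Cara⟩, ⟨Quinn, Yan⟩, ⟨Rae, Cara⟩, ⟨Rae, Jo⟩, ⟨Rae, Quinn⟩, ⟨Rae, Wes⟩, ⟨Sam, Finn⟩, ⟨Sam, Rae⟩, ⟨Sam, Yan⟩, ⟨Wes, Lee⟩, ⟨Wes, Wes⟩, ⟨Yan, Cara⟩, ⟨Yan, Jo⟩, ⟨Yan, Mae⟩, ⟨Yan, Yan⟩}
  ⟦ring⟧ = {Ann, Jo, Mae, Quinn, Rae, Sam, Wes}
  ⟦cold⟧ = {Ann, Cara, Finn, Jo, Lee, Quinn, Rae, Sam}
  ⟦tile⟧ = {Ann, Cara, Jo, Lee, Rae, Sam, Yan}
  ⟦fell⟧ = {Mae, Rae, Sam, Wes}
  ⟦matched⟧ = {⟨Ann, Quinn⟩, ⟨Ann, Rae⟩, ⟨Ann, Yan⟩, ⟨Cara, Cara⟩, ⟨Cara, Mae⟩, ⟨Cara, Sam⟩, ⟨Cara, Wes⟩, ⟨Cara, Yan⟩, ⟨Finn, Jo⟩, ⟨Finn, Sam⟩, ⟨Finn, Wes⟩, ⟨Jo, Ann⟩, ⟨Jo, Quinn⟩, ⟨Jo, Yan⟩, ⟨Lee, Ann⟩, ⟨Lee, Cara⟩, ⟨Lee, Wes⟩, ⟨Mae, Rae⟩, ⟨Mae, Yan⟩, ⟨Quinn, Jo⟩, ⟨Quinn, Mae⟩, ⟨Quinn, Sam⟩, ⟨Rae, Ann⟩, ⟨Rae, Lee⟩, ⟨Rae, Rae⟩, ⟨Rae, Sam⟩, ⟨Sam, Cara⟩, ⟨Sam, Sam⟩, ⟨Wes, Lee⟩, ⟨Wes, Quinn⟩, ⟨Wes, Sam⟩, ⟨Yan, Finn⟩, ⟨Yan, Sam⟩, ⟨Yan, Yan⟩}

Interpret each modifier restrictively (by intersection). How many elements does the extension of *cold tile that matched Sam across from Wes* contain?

⟦that matched Sam⟧ = {x : ⟨x, Sam⟩ ∈ ⟦matched⟧} = {Cara, Finn, Quinn, Rae, Sam, Wes, Yan}
⟦across from Wes⟧ = {x : ⟨x, Wes⟩ ∈ ⟦across from⟧} = {Ann, Cara, Jo, Lee, Rae, Wes}
⟦tile⟧ = {Ann, Cara, Jo, Lee, Rae, Sam, Yan}
… ∩ ⟦that matched Sam⟧ = {Ann, Cara, Jo, Lee, Rae, Sam, Yan} ∩ {Cara, Finn, Quinn, Rae, Sam, Wes, Yan} = {Cara, Rae, Sam, Yan}
… ∩ ⟦across from Wes⟧ = {Cara, Rae, Sam, Yan} ∩ {Ann, Cara, Jo, Lee, Rae, Wes} = {Cara, Rae}
… ∩ ⟦cold⟧ = {Cara, Rae} ∩ {Ann, Cara, Finn, Jo, Lee, Quinn, Rae, Sam} = {Cara, Rae}
⟦cold tile that matched Sam across from Wes⟧ = {Cara, Rae}, so the cardinality is 2.

2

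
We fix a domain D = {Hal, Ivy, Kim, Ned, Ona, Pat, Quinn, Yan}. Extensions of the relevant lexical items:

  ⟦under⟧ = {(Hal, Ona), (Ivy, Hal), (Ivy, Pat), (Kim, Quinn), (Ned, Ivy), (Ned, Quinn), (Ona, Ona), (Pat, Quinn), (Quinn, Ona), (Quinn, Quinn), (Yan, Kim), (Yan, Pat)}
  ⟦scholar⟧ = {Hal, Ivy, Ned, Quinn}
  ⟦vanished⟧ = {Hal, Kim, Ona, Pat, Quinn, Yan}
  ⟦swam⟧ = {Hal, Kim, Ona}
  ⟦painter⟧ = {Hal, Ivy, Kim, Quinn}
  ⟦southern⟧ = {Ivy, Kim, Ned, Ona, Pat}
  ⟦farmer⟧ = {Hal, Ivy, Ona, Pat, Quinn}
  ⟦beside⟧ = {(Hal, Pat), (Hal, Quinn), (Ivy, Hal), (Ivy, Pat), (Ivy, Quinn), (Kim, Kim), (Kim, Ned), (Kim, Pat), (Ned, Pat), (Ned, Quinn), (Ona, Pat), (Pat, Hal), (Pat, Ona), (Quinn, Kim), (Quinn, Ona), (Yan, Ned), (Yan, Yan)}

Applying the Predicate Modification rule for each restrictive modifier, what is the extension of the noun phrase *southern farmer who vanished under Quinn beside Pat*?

⟦who vanished⟧ = ⟦vanished⟧ = {Hal, Kim, Ona, Pat, Quinn, Yan}
⟦under Quinn⟧ = {x : ⟨x, Quinn⟩ ∈ ⟦under⟧} = {Kim, Ned, Pat, Quinn}
⟦beside Pat⟧ = {x : ⟨x, Pat⟩ ∈ ⟦beside⟧} = {Hal, Ivy, Kim, Ned, Ona}
⟦farmer⟧ = {Hal, Ivy, Ona, Pat, Quinn}
… ∩ ⟦who vanished⟧ = {Hal, Ivy, Ona, Pat, Quinn} ∩ {Hal, Kim, Ona, Pat, Quinn, Yan} = {Hal, Ona, Pat, Quinn}
… ∩ ⟦under Quinn⟧ = {Hal, Ona, Pat, Quinn} ∩ {Kim, Ned, Pat, Quinn} = {Pat, Quinn}
… ∩ ⟦beside Pat⟧ = {Pat, Quinn} ∩ {Hal, Ivy, Kim, Ned, Ona} = ∅
… ∩ ⟦southern⟧ = ∅ ∩ {Ivy, Kim, Ned, Ona, Pat} = ∅
So ⟦southern farmer who vanished under Quinn beside Pat⟧ = { }.

{ }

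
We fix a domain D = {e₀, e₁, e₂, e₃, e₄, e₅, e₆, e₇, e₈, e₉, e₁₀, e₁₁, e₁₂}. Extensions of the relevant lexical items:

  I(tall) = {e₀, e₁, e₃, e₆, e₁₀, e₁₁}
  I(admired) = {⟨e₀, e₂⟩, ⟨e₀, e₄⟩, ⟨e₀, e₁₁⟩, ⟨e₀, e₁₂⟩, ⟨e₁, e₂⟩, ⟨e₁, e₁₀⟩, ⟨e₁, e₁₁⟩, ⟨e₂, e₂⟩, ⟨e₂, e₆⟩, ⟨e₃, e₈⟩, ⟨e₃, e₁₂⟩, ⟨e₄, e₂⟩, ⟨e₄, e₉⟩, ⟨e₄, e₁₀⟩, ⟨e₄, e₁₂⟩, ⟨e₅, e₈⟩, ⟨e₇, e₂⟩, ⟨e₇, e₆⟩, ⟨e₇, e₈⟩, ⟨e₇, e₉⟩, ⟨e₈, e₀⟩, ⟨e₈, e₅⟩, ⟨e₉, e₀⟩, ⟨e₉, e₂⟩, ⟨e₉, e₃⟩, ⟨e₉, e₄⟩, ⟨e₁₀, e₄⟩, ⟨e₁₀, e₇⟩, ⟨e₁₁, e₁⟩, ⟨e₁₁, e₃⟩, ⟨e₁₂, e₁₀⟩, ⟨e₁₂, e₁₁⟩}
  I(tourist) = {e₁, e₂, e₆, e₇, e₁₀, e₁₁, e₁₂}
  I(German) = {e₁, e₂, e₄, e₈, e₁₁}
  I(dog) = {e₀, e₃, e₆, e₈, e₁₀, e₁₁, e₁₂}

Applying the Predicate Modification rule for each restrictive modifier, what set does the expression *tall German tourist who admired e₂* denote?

⟦who admired e₂⟧ = {x : ⟨x, e₂⟩ ∈ ⟦admired⟧} = {e₀, e₁, e₂, e₄, e₇, e₉}
⟦tourist⟧ = {e₁, e₂, e₆, e₇, e₁₀, e₁₁, e₁₂}
… ∩ ⟦who admired e₂⟧ = {e₁, e₂, e₆, e₇, e₁₀, e₁₁, e₁₂} ∩ {e₀, e₁, e₂, e₄, e₇, e₉} = {e₁, e₂, e₇}
… ∩ ⟦tall⟧ = {e₁, e₂, e₇} ∩ {e₀, e₁, e₃, e₆, e₁₀, e₁₁} = {e₁}
… ∩ ⟦German⟧ = {e₁} ∩ {e₁, e₂, e₄, e₈, e₁₁} = {e₁}
So ⟦tall German tourist who admired e₂⟧ = {e₁}.

{e₁}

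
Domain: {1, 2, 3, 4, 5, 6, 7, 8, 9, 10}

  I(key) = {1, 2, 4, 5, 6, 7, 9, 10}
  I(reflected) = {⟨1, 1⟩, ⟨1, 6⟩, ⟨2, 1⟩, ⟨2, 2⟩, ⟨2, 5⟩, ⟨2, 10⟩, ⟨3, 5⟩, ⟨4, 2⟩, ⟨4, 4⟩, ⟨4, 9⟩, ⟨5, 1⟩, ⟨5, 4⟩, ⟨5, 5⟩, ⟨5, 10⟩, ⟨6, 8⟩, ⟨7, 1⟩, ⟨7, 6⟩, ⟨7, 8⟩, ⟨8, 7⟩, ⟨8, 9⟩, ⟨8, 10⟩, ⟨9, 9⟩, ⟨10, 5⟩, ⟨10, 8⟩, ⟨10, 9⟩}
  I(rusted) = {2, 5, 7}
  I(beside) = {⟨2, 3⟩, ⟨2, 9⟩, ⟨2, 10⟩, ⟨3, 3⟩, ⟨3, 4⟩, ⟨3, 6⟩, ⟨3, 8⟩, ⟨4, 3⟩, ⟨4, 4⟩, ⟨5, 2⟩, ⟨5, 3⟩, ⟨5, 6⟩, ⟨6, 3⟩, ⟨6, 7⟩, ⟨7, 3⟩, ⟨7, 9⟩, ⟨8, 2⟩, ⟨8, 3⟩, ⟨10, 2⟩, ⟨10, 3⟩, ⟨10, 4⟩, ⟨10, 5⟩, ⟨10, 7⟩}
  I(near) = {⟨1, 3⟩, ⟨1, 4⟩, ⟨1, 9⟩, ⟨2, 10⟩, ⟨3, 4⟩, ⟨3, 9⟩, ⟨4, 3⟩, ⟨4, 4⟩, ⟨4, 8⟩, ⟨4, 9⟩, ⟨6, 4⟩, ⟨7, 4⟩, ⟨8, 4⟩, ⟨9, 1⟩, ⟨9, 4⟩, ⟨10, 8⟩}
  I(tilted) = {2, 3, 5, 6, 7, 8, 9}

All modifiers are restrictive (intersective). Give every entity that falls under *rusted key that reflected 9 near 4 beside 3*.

⟦that reflected 9⟧ = {x : ⟨x, 9⟩ ∈ ⟦reflected⟧} = {4, 8, 9, 10}
⟦near 4⟧ = {x : ⟨x, 4⟩ ∈ ⟦near⟧} = {1, 3, 4, 6, 7, 8, 9}
⟦beside 3⟧ = {x : ⟨x, 3⟩ ∈ ⟦beside⟧} = {2, 3, 4, 5, 6, 7, 8, 10}
⟦key⟧ = {1, 2, 4, 5, 6, 7, 9, 10}
… ∩ ⟦that reflected 9⟧ = {1, 2, 4, 5, 6, 7, 9, 10} ∩ {4, 8, 9, 10} = {4, 9, 10}
… ∩ ⟦near 4⟧ = {4, 9, 10} ∩ {1, 3, 4, 6, 7, 8, 9} = {4, 9}
… ∩ ⟦beside 3⟧ = {4, 9} ∩ {2, 3, 4, 5, 6, 7, 8, 10} = {4}
… ∩ ⟦rusted⟧ = {4} ∩ {2, 5, 7} = ∅
So ⟦rusted key that reflected 9 near 4 beside 3⟧ = {}.

{}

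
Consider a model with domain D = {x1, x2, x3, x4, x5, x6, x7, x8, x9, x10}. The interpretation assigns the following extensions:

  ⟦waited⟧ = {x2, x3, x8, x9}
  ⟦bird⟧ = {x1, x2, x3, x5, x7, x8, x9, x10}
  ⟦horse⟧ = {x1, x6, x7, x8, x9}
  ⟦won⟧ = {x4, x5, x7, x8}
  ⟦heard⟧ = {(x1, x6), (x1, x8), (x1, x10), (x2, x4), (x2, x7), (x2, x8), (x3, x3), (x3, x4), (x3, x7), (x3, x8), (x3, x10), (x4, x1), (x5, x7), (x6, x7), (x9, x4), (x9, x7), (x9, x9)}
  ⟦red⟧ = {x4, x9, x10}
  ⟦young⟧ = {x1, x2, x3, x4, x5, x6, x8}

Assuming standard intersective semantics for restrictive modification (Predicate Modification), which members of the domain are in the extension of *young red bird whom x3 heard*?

{}

⟦whom x3 heard⟧ = {x : ⟨x3, x⟩ ∈ ⟦heard⟧} = {x3, x4, x7, x8, x10}
⟦bird⟧ = {x1, x2, x3, x5, x7, x8, x9, x10}
… ∩ ⟦whom x3 heard⟧ = {x1, x2, x3, x5, x7, x8, x9, x10} ∩ {x3, x4, x7, x8, x10} = {x3, x7, x8, x10}
… ∩ ⟦young⟧ = {x3, x7, x8, x10} ∩ {x1, x2, x3, x4, x5, x6, x8} = {x3, x8}
… ∩ ⟦red⟧ = {x3, x8} ∩ {x4, x9, x10} = ∅
So ⟦young red bird whom x3 heard⟧ = {}.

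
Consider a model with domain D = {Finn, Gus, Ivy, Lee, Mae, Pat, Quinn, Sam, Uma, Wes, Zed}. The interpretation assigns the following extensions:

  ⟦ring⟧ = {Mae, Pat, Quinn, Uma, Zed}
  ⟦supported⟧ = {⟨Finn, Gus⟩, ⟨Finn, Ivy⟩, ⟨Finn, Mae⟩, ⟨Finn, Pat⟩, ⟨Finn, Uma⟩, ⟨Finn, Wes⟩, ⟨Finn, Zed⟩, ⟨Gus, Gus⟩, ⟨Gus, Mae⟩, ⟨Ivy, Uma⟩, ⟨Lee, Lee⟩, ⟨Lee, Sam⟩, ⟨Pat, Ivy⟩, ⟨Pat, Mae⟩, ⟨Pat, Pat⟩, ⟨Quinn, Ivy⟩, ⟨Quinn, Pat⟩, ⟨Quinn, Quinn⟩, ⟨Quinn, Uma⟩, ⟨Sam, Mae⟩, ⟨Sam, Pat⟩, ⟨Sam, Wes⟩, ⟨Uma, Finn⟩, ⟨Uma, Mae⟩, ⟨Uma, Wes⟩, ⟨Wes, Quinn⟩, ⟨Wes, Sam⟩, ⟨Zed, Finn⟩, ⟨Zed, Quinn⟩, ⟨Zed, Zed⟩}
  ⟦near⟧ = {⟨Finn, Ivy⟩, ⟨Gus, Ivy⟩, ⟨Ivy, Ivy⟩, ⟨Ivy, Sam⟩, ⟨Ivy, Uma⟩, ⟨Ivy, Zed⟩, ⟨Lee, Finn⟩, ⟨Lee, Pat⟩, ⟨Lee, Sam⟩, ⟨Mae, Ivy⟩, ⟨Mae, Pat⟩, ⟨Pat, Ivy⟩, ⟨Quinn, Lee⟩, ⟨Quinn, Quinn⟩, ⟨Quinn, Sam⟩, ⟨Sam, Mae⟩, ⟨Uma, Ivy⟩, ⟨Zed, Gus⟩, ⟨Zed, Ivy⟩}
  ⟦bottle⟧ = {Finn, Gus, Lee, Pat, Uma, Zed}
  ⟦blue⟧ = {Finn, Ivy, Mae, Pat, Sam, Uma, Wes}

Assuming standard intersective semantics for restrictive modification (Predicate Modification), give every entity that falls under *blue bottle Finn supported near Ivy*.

⟦Finn supported⟧ = {x : ⟨Finn, x⟩ ∈ ⟦supported⟧} = {Gus, Ivy, Mae, Pat, Uma, Wes, Zed}
⟦near Ivy⟧ = {x : ⟨x, Ivy⟩ ∈ ⟦near⟧} = {Finn, Gus, Ivy, Mae, Pat, Uma, Zed}
⟦bottle⟧ = {Finn, Gus, Lee, Pat, Uma, Zed}
… ∩ ⟦Finn supported⟧ = {Finn, Gus, Lee, Pat, Uma, Zed} ∩ {Gus, Ivy, Mae, Pat, Uma, Wes, Zed} = {Gus, Pat, Uma, Zed}
… ∩ ⟦near Ivy⟧ = {Gus, Pat, Uma, Zed} ∩ {Finn, Gus, Ivy, Mae, Pat, Uma, Zed} = {Gus, Pat, Uma, Zed}
… ∩ ⟦blue⟧ = {Gus, Pat, Uma, Zed} ∩ {Finn, Ivy, Mae, Pat, Sam, Uma, Wes} = {Pat, Uma}
So ⟦blue bottle Finn supported near Ivy⟧ = {Pat, Uma}.

{Pat, Uma}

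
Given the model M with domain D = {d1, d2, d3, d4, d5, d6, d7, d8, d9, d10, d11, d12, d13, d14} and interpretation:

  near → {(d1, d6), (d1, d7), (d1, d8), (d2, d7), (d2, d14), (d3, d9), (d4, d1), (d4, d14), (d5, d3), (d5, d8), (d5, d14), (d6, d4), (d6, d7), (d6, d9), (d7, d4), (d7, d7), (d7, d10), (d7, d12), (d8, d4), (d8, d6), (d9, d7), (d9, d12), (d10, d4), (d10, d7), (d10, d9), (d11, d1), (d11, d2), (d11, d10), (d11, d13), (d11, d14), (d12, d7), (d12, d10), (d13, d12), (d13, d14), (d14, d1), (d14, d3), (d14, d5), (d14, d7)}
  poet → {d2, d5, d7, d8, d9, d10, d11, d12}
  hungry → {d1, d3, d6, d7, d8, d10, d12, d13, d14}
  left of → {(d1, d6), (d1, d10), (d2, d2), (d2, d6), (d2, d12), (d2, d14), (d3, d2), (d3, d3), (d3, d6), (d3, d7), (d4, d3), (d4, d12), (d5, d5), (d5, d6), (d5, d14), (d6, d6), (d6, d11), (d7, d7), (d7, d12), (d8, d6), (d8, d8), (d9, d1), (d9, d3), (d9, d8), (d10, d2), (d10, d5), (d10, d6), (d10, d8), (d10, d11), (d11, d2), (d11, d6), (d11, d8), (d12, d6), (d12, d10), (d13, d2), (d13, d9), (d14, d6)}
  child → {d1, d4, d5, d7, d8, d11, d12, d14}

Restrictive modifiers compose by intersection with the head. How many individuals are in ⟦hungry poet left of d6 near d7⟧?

⟦left of d6⟧ = {x : ⟨x, d6⟩ ∈ ⟦left of⟧} = {d1, d2, d3, d5, d6, d8, d10, d11, d12, d14}
⟦near d7⟧ = {x : ⟨x, d7⟩ ∈ ⟦near⟧} = {d1, d2, d6, d7, d9, d10, d12, d14}
⟦poet⟧ = {d2, d5, d7, d8, d9, d10, d11, d12}
… ∩ ⟦left of d6⟧ = {d2, d5, d7, d8, d9, d10, d11, d12} ∩ {d1, d2, d3, d5, d6, d8, d10, d11, d12, d14} = {d2, d5, d8, d10, d11, d12}
… ∩ ⟦near d7⟧ = {d2, d5, d8, d10, d11, d12} ∩ {d1, d2, d6, d7, d9, d10, d12, d14} = {d2, d10, d12}
… ∩ ⟦hungry⟧ = {d2, d10, d12} ∩ {d1, d3, d6, d7, d8, d10, d12, d13, d14} = {d10, d12}
⟦hungry poet left of d6 near d7⟧ = {d10, d12}, so the cardinality is 2.

2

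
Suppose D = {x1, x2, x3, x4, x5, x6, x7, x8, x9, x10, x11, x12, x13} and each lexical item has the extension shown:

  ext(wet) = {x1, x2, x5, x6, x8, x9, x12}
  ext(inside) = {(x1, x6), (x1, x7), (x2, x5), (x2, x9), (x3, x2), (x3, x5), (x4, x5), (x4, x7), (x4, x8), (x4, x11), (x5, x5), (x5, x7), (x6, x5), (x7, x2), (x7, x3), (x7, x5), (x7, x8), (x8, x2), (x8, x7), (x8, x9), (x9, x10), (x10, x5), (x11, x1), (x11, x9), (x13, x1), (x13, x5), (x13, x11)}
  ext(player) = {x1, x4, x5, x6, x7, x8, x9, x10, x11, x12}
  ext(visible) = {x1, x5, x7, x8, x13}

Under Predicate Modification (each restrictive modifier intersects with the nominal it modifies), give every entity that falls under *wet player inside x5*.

{x5, x6}

⟦inside x5⟧ = {x : ⟨x, x5⟩ ∈ ⟦inside⟧} = {x2, x3, x4, x5, x6, x7, x10, x13}
⟦player⟧ = {x1, x4, x5, x6, x7, x8, x9, x10, x11, x12}
… ∩ ⟦inside x5⟧ = {x1, x4, x5, x6, x7, x8, x9, x10, x11, x12} ∩ {x2, x3, x4, x5, x6, x7, x10, x13} = {x4, x5, x6, x7, x10}
… ∩ ⟦wet⟧ = {x4, x5, x6, x7, x10} ∩ {x1, x2, x5, x6, x8, x9, x12} = {x5, x6}
So ⟦wet player inside x5⟧ = {x5, x6}.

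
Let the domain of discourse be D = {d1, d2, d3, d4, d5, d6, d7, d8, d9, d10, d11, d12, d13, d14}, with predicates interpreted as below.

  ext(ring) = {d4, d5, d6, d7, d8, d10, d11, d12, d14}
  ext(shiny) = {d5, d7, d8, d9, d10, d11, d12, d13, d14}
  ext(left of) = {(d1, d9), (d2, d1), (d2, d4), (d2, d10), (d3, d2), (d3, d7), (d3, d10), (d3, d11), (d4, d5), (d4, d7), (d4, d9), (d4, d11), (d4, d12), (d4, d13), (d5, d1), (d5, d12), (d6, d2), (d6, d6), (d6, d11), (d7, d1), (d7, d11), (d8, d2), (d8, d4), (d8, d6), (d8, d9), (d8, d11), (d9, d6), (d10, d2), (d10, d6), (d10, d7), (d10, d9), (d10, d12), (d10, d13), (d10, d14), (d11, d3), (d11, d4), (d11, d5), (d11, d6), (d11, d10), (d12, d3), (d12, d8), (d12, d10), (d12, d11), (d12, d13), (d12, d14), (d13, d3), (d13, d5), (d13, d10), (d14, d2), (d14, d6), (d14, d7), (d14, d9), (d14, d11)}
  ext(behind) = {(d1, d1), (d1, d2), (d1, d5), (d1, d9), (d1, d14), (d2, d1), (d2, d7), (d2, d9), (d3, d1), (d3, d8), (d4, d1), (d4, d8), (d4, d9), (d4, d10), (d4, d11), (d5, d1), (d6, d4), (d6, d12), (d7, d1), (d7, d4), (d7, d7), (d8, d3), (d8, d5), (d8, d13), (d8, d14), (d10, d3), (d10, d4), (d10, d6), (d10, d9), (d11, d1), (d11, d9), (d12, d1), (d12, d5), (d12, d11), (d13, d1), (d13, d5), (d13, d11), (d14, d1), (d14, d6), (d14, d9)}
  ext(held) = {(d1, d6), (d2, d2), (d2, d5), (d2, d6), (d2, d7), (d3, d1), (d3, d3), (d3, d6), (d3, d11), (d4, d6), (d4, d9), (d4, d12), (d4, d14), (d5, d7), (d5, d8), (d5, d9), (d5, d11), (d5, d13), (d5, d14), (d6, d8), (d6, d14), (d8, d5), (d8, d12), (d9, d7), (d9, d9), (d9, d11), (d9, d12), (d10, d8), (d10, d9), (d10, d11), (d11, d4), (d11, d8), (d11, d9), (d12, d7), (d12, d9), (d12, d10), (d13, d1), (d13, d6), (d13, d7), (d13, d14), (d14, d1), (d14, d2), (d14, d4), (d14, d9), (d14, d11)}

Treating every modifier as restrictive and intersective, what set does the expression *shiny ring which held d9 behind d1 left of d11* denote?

⟦which held d9⟧ = {x : ⟨x, d9⟩ ∈ ⟦held⟧} = {d4, d5, d9, d10, d11, d12, d14}
⟦behind d1⟧ = {x : ⟨x, d1⟩ ∈ ⟦behind⟧} = {d1, d2, d3, d4, d5, d7, d11, d12, d13, d14}
⟦left of d11⟧ = {x : ⟨x, d11⟩ ∈ ⟦left of⟧} = {d3, d4, d6, d7, d8, d12, d14}
⟦ring⟧ = {d4, d5, d6, d7, d8, d10, d11, d12, d14}
… ∩ ⟦which held d9⟧ = {d4, d5, d6, d7, d8, d10, d11, d12, d14} ∩ {d4, d5, d9, d10, d11, d12, d14} = {d4, d5, d10, d11, d12, d14}
… ∩ ⟦behind d1⟧ = {d4, d5, d10, d11, d12, d14} ∩ {d1, d2, d3, d4, d5, d7, d11, d12, d13, d14} = {d4, d5, d11, d12, d14}
… ∩ ⟦left of d11⟧ = {d4, d5, d11, d12, d14} ∩ {d3, d4, d6, d7, d8, d12, d14} = {d4, d12, d14}
… ∩ ⟦shiny⟧ = {d4, d12, d14} ∩ {d5, d7, d8, d9, d10, d11, d12, d13, d14} = {d12, d14}
So ⟦shiny ring which held d9 behind d1 left of d11⟧ = {d12, d14}.

{d12, d14}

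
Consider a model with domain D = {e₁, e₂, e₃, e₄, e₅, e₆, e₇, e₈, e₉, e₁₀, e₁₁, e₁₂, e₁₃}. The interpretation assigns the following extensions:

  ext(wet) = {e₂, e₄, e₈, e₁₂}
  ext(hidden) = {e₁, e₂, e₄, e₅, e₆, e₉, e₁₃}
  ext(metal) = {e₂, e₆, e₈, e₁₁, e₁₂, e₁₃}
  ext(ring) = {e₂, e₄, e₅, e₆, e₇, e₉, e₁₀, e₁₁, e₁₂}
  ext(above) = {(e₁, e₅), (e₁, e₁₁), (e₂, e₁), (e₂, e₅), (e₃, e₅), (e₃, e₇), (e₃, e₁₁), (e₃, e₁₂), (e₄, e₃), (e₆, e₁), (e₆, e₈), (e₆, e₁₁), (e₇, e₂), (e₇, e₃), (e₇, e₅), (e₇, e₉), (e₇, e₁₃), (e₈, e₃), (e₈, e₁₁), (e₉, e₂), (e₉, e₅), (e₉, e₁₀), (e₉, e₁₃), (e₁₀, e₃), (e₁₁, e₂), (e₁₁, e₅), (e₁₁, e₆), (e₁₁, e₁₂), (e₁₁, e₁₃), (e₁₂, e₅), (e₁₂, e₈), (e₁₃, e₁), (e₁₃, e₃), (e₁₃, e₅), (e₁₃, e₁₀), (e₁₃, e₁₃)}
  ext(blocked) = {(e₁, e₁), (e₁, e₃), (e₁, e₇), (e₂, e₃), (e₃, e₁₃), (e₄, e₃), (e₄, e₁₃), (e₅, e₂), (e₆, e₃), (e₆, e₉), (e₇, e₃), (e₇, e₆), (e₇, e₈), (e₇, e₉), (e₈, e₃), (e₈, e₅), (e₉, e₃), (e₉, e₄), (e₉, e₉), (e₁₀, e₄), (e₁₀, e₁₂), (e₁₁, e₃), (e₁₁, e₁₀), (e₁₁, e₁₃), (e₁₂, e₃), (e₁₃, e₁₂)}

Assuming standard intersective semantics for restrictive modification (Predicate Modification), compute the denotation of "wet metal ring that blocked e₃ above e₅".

⟦that blocked e₃⟧ = {x : ⟨x, e₃⟩ ∈ ⟦blocked⟧} = {e₁, e₂, e₄, e₆, e₇, e₈, e₉, e₁₁, e₁₂}
⟦above e₅⟧ = {x : ⟨x, e₅⟩ ∈ ⟦above⟧} = {e₁, e₂, e₃, e₇, e₉, e₁₁, e₁₂, e₁₃}
⟦ring⟧ = {e₂, e₄, e₅, e₆, e₇, e₉, e₁₀, e₁₁, e₁₂}
… ∩ ⟦that blocked e₃⟧ = {e₂, e₄, e₅, e₆, e₇, e₉, e₁₀, e₁₁, e₁₂} ∩ {e₁, e₂, e₄, e₆, e₇, e₈, e₉, e₁₁, e₁₂} = {e₂, e₄, e₆, e₇, e₉, e₁₁, e₁₂}
… ∩ ⟦above e₅⟧ = {e₂, e₄, e₆, e₇, e₉, e₁₁, e₁₂} ∩ {e₁, e₂, e₃, e₇, e₉, e₁₁, e₁₂, e₁₃} = {e₂, e₇, e₉, e₁₁, e₁₂}
… ∩ ⟦wet⟧ = {e₂, e₇, e₉, e₁₁, e₁₂} ∩ {e₂, e₄, e₈, e₁₂} = {e₂, e₁₂}
… ∩ ⟦metal⟧ = {e₂, e₁₂} ∩ {e₂, e₆, e₈, e₁₁, e₁₂, e₁₃} = {e₂, e₁₂}
So ⟦wet metal ring that blocked e₃ above e₅⟧ = {e₂, e₁₂}.

{e₂, e₁₂}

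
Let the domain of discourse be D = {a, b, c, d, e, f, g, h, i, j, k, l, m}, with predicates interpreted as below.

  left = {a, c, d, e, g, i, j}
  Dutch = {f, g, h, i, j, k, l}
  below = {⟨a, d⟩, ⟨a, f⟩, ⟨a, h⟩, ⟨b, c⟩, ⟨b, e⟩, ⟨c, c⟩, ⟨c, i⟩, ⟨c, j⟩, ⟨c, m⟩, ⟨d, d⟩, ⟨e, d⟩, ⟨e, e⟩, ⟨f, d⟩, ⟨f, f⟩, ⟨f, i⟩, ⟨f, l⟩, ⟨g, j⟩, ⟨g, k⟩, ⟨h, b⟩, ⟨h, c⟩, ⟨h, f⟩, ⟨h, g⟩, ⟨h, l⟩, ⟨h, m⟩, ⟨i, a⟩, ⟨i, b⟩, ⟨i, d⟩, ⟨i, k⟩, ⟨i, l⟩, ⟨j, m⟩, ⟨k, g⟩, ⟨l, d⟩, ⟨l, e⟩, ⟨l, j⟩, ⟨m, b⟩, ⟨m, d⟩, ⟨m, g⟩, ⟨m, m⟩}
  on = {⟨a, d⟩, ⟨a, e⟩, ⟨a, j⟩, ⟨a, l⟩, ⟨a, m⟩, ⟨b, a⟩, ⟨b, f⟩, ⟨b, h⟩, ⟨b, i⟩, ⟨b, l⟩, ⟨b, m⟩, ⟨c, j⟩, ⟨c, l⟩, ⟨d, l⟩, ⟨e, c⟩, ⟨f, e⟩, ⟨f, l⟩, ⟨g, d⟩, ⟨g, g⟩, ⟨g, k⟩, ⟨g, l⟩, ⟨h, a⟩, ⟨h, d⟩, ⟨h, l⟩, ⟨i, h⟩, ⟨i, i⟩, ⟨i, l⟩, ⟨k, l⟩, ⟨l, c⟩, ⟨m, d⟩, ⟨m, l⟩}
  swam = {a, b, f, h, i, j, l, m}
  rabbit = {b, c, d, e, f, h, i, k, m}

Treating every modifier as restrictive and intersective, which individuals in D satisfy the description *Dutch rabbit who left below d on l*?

⟦who left⟧ = ⟦left⟧ = {a, c, d, e, g, i, j}
⟦below d⟧ = {x : ⟨x, d⟩ ∈ ⟦below⟧} = {a, d, e, f, i, l, m}
⟦on l⟧ = {x : ⟨x, l⟩ ∈ ⟦on⟧} = {a, b, c, d, f, g, h, i, k, m}
⟦rabbit⟧ = {b, c, d, e, f, h, i, k, m}
… ∩ ⟦who left⟧ = {b, c, d, e, f, h, i, k, m} ∩ {a, c, d, e, g, i, j} = {c, d, e, i}
… ∩ ⟦below d⟧ = {c, d, e, i} ∩ {a, d, e, f, i, l, m} = {d, e, i}
… ∩ ⟦on l⟧ = {d, e, i} ∩ {a, b, c, d, f, g, h, i, k, m} = {d, i}
… ∩ ⟦Dutch⟧ = {d, i} ∩ {f, g, h, i, j, k, l} = {i}
So ⟦Dutch rabbit who left below d on l⟧ = {i}.

{i}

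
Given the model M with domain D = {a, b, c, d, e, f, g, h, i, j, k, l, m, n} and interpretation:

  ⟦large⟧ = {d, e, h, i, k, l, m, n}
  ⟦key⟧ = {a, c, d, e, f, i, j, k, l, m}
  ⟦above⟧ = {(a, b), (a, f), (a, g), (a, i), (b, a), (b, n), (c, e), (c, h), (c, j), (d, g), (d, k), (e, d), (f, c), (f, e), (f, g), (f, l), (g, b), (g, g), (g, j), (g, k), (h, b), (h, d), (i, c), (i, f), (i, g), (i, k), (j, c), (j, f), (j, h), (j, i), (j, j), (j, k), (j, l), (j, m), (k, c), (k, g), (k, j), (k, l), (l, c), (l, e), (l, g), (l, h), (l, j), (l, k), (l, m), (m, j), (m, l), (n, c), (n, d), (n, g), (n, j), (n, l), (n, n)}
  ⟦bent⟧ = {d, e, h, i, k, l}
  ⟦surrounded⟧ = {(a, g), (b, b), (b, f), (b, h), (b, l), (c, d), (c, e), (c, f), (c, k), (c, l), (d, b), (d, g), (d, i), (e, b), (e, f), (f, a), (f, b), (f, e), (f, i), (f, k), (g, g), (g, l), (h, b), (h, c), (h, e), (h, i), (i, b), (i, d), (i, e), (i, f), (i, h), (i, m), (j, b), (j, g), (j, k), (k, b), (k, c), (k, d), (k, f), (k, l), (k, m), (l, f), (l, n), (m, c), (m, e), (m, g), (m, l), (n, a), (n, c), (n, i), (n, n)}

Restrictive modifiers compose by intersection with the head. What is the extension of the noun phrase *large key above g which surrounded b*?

{d, i, k}

⟦above g⟧ = {x : ⟨x, g⟩ ∈ ⟦above⟧} = {a, d, f, g, i, k, l, n}
⟦which surrounded b⟧ = {x : ⟨x, b⟩ ∈ ⟦surrounded⟧} = {b, d, e, f, h, i, j, k}
⟦key⟧ = {a, c, d, e, f, i, j, k, l, m}
… ∩ ⟦above g⟧ = {a, c, d, e, f, i, j, k, l, m} ∩ {a, d, f, g, i, k, l, n} = {a, d, f, i, k, l}
… ∩ ⟦which surrounded b⟧ = {a, d, f, i, k, l} ∩ {b, d, e, f, h, i, j, k} = {d, f, i, k}
… ∩ ⟦large⟧ = {d, f, i, k} ∩ {d, e, h, i, k, l, m, n} = {d, i, k}
So ⟦large key above g which surrounded b⟧ = {d, i, k}.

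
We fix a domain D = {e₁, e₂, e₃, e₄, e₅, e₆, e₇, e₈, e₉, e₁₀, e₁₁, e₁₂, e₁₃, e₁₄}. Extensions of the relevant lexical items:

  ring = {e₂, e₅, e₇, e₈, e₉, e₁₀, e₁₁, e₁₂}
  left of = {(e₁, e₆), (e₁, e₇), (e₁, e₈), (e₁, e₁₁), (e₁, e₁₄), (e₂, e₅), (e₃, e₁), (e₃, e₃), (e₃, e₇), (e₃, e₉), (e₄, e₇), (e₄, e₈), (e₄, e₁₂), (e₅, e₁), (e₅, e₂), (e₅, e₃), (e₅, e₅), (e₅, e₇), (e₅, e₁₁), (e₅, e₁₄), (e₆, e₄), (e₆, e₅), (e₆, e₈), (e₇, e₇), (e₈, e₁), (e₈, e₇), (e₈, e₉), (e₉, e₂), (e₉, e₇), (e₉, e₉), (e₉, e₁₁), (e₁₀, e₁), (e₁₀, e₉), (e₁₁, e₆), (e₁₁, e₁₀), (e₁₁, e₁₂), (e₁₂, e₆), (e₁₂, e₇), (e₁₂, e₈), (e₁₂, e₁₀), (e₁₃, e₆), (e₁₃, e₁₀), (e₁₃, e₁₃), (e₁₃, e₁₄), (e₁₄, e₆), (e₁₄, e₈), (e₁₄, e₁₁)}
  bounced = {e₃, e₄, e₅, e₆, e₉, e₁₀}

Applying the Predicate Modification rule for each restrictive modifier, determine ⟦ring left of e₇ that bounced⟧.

⟦left of e₇⟧ = {x : ⟨x, e₇⟩ ∈ ⟦left of⟧} = {e₁, e₃, e₄, e₅, e₇, e₈, e₉, e₁₂}
⟦that bounced⟧ = ⟦bounced⟧ = {e₃, e₄, e₅, e₆, e₉, e₁₀}
⟦ring⟧ = {e₂, e₅, e₇, e₈, e₉, e₁₀, e₁₁, e₁₂}
… ∩ ⟦left of e₇⟧ = {e₂, e₅, e₇, e₈, e₉, e₁₀, e₁₁, e₁₂} ∩ {e₁, e₃, e₄, e₅, e₇, e₈, e₉, e₁₂} = {e₅, e₇, e₈, e₉, e₁₂}
… ∩ ⟦that bounced⟧ = {e₅, e₇, e₈, e₉, e₁₂} ∩ {e₃, e₄, e₅, e₆, e₉, e₁₀} = {e₅, e₉}
So ⟦ring left of e₇ that bounced⟧ = {e₅, e₉}.

{e₅, e₉}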